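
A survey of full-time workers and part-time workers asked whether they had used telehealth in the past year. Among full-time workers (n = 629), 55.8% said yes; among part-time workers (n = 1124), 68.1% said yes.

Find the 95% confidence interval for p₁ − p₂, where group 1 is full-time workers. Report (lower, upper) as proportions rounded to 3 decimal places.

(-0.170, -0.076)

Each SE is √(p̂(1−p̂)/n): √(0.5580·0.4420/629) = 0.01980 and √(0.6810·0.3190/1124) = 0.01390.
SE(p̂₁ − p̂₂) = √(SE₁² + SE₂²) = √(0.00039204 + 0.00019321) = 0.02419, since the two samples are independent.
At 95% confidence z* = 1.960; margin = 1.960 × 0.02419 = 0.04741.
The difference is 0.5580 − 0.6810 = -0.1230, so the interval is -0.1230 ± 0.04741 = (-0.170, -0.076).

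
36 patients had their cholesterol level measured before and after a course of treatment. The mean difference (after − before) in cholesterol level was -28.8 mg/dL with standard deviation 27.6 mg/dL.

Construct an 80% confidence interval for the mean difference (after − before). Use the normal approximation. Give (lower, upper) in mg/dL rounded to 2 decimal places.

Paired design: SE = s_d/√n = 27.6/√36 = 4.6000.
z* = 1.282; margin of error = 1.282 × 4.6000 = 5.8972.
-28.8 ± 5.8972 → (-34.70, -22.90).

(-34.70, -22.90)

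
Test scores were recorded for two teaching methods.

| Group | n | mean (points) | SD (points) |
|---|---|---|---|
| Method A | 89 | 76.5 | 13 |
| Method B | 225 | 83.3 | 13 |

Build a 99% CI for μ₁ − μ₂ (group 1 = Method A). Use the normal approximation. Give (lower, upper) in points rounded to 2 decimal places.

(-10.99, -2.61)

Per-group SEs: s₁/√n₁ = 13/√89 = 1.3780, s₂/√n₂ = 13/√225 = 0.8667.
Unpooled SE of the difference: √(1.898884 + 0.75116889) = 1.6279.
Margin of error = z* · SE = 2.576 × 1.6279 = 4.1935.
x̄₁ − x̄₂ = 76.5 − 83.3 = -6.8000.
CI: -6.8000 ± 4.1935 = (-10.99, -2.61).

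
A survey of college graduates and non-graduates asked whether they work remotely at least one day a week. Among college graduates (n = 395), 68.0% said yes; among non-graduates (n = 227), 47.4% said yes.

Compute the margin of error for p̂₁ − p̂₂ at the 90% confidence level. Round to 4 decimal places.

SE₁ = √(p̂₁(1−p̂₁)/n₁) = √(0.6800·0.3200/395) = 0.02347; SE₂ = √(0.4740·0.5260/227) = 0.03314.
Independent samples: SE of the difference = √(SE₁² + SE₂²) = √(0.0005508409 + 0.0010982596) = 0.04061.
z* for 90% confidence is 1.645, so the margin of error is 1.645 × 0.04061 = 0.06680.

0.0668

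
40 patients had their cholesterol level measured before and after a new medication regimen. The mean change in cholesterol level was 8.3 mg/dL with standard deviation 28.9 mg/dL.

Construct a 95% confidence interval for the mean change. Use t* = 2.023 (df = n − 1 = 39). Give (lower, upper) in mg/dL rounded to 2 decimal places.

(-0.94, 17.54)

This is a matched-pairs design, so SE = s_d/√n = 28.9/√40 = 4.5695.
Margin = 2.023 × 4.5695 = 9.2441; the interval is 8.3 ± 9.2441 = (-0.94, 17.54).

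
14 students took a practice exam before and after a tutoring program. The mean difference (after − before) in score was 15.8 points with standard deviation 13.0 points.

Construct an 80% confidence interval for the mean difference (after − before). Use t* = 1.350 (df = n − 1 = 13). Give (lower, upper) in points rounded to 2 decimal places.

Paired design: SE = s_d/√n = 13.0/√14 = 3.4744.
t* = 1.350; margin of error = 1.350 × 3.4744 = 4.6904.
15.8 ± 4.6904 → (11.11, 20.49).

(11.11, 20.49)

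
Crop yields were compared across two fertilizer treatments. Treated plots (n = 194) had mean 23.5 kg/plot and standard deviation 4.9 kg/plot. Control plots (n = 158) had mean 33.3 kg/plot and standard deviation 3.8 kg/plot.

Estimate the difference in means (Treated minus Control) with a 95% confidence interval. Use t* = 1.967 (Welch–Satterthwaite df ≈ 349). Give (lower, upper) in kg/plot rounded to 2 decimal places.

(-10.71, -8.89)

Standard errors of each mean: 4.9/√194 = 0.3518 and 3.8/√158 = 0.3023.
SE(x̄₁ − x̄₂) = √(0.3518² + 0.3023²) = 0.4638 for independent samples with unequal variances.
With t* = 1.967, the margin is 1.967 × 0.4638 = 0.9123.
x̄₁ − x̄₂ = 23.5 − 33.3 = -9.8000; the interval is -9.8000 ± 0.9123 = (-10.71, -8.89).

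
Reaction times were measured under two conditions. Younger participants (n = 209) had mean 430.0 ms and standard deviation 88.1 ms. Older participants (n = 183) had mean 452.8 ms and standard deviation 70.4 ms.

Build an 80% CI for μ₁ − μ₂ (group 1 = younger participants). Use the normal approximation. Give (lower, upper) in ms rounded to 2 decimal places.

(-33.07, -12.53)

Per-group SEs: s₁/√n₁ = 88.1/√209 = 6.0940, s₂/√n₂ = 70.4/√183 = 5.2041.
Unpooled SE of the difference: √(37.136836 + 27.08265681) = 8.0137.
Margin of error = z* · SE = 1.282 × 8.0137 = 10.2736.
x̄₁ − x̄₂ = 430.0 − 452.8 = -22.8000.
CI: -22.8000 ± 10.2736 = (-33.07, -12.53).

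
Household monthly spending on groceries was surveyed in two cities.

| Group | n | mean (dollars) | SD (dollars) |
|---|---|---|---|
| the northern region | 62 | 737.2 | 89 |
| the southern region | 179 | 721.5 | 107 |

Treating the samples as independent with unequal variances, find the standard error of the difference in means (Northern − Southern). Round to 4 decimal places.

Per-group SEs: s₁/√n₁ = 89/√62 = 11.3030, s₂/√n₂ = 107/√179 = 7.9976.
Unpooled SE of the difference: √(127.757809 + 63.96160576) = 13.8463.

13.8463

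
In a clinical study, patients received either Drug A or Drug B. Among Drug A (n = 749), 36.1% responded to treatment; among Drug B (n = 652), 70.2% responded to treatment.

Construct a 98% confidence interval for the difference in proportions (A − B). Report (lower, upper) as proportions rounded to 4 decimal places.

SE₁ = √(p̂₁(1−p̂₁)/n₁) = √(0.3610·0.6390/749) = 0.01755; SE₂ = √(0.7020·0.2980/652) = 0.01791.
Independent samples: SE of the difference = √(SE₁² + SE₂²) = √(0.0003080025 + 0.0003207681) = 0.02508.
z* for 98% confidence is 2.326, so the margin of error is 2.326 × 0.02508 = 0.05834.
Point estimate p̂₁ − p̂₂ = 0.3610 − 0.7020 = -0.3410.
-0.3410 ± 0.05834 → (-0.3993, -0.2827).

(-0.3993, -0.2827)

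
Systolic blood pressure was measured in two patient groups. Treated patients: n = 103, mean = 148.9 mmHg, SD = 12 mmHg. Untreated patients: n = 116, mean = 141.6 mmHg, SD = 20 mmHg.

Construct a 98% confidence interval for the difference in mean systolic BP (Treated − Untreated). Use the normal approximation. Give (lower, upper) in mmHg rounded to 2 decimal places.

(2.18, 12.42)

SE₁ = s₁/√n₁ = 12/√103 = 1.1824; SE₂ = 20/√116 = 1.8570.
Independent samples, unequal variances: SE_diff = √(SE₁² + SE₂²) = √(1.39806976 + 3.448449) = 2.2015.
z* = 2.326, so margin of error = 2.326 × 2.2015 = 5.1207.
Difference in means = 148.9 − 141.6 = 7.3000.
7.3000 ± 5.1207 → (2.18, 12.42).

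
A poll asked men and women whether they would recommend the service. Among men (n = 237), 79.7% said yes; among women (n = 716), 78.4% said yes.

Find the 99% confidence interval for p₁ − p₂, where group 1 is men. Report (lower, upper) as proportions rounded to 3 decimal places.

(-0.065, 0.091)

SE₁ = √(p̂₁(1−p̂₁)/n₁) = √(0.7970·0.2030/237) = 0.02613; SE₂ = √(0.7840·0.2160/716) = 0.01538.
Independent samples: SE of the difference = √(SE₁² + SE₂²) = √(0.0006827769 + 0.0002365444) = 0.03032.
z* for 99% confidence is 2.576, so the margin of error is 2.576 × 0.03032 = 0.07810.
Point estimate p̂₁ − p̂₂ = 0.7970 − 0.7840 = 0.0130.
0.0130 ± 0.07810 → (-0.065, 0.091).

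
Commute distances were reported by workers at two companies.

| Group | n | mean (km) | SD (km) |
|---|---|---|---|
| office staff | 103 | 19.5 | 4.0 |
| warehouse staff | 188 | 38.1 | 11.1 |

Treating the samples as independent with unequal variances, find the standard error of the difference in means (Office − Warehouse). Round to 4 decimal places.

0.9004

Per-group SEs: s₁/√n₁ = 4.0/√103 = 0.3941, s₂/√n₂ = 11.1/√188 = 0.8096.
Unpooled SE of the difference: √(0.15531481 + 0.65545216) = 0.9004.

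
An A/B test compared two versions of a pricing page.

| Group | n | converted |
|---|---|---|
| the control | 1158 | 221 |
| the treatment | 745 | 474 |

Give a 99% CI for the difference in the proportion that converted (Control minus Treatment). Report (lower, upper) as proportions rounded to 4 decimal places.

(-0.4997, -0.3911)

p̂₁ = 221/1158 = 0.1908 and p̂₂ = 474/745 = 0.6362.
SE₁ = √(p̂₁(1−p̂₁)/n₁) = √(0.1908·0.8092/1158) = 0.01155; SE₂ = √(0.6362·0.3638/745) = 0.01763.
Independent samples: SE of the difference = √(SE₁² + SE₂²) = √(0.0001334025 + 0.0003108169) = 0.02108.
z* for 99% confidence is 2.576, so the margin of error is 2.576 × 0.02108 = 0.05430.
Point estimate p̂₁ − p̂₂ = 0.1908 − 0.6362 = -0.4454.
-0.4454 ± 0.05430 → (-0.4997, -0.3911).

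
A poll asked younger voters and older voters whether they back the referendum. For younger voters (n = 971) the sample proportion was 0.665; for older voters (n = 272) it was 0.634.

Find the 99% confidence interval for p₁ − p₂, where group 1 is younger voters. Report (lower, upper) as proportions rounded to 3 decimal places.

The two standard errors are √(0.6650×0.3350/971) = 0.01515 and √(0.6340×0.3660/272) = 0.02921.
Because the samples are independent, SE_diff = √(0.01515² + 0.02921²) = 0.03291.
Using z* = 2.576 for 99%, ME = 2.576 × 0.03291 = 0.08478.
p̂₁ − p̂₂ = 0.0310; interval 0.0310 ± 0.08478 gives (-0.054, 0.116).

(-0.054, 0.116)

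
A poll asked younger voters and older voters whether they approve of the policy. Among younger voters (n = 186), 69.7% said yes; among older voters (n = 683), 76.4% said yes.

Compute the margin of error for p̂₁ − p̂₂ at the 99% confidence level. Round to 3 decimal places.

Each SE is √(p̂(1−p̂)/n): √(0.6970·0.3030/186) = 0.03370 and √(0.7640·0.2360/683) = 0.01625.
SE(p̂₁ − p̂₂) = √(SE₁² + SE₂²) = √(0.00113569 + 0.0002640625) = 0.03741, since the two samples are independent.
At 99% confidence z* = 2.576; margin = 2.576 × 0.03741 = 0.09637.

0.096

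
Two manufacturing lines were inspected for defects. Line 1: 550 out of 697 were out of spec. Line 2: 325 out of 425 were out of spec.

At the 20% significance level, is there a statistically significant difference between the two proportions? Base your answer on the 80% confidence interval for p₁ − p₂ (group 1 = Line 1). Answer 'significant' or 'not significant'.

not significant

First, p̂₁ = 550/697 = 0.7891; p̂₂ = 325/425 = 0.7647.
The two standard errors are √(0.7891×0.2109/697) = 0.01545 and √(0.7647×0.2353/425) = 0.02058.
Because the samples are independent, SE_diff = √(0.01545² + 0.02058²) = 0.02573.
Using z* = 1.282 for 80%, ME = 1.282 × 0.02573 = 0.03299.
p̂₁ − p̂₂ = 0.0244; interval 0.0244 ± 0.03299 gives (-0.00859, 0.05739).
The interval (-0.00859, 0.05739) contains 0, so the difference is not significant.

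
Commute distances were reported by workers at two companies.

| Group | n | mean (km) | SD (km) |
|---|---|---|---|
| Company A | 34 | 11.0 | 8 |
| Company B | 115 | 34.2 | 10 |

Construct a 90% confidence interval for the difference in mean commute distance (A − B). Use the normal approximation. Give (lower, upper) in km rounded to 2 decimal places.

SE₁ = s₁/√n₁ = 8/√34 = 1.3720; SE₂ = 10/√115 = 0.9325.
Independent samples, unequal variances: SE_diff = √(SE₁² + SE₂²) = √(1.882384 + 0.86955625) = 1.6589.
z* = 1.645, so margin of error = 1.645 × 1.6589 = 2.7289.
Difference in means = 11.0 − 34.2 = -23.2000.
-23.2000 ± 2.7289 → (-25.93, -20.47).

(-25.93, -20.47)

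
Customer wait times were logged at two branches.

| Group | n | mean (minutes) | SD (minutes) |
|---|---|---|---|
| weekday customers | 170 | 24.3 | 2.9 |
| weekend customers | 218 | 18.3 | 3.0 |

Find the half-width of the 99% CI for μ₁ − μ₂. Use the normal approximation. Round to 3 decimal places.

0.776

Standard errors of each mean: 2.9/√170 = 0.2224 and 3.0/√218 = 0.2032.
SE(x̄₁ − x̄₂) = √(0.2224² + 0.2032²) = 0.3013 for independent samples with unequal variances.
With z* = 2.576, the margin is 2.576 × 0.3013 = 0.7761.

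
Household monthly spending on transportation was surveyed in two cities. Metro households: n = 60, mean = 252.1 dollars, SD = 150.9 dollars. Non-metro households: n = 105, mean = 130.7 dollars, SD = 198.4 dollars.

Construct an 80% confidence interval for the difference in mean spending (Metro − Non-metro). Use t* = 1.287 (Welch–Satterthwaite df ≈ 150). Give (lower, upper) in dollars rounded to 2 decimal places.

(86.05, 156.75)

SE₁ = s₁/√n₁ = 150.9/√60 = 19.4811; SE₂ = 198.4/√105 = 19.3619.
Independent samples, unequal variances: SE_diff = √(SE₁² + SE₂²) = √(379.51325721 + 374.88317161) = 27.4663.
t* = 1.287, so margin of error = 1.287 × 27.4663 = 35.3491.
Difference in means = 252.1 − 130.7 = 121.4000.
121.4000 ± 35.3491 → (86.05, 156.75).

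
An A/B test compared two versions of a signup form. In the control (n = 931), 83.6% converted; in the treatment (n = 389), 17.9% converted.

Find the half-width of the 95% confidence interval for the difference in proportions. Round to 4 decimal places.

SE₁ = √(p̂₁(1−p̂₁)/n₁) = √(0.8360·0.1640/931) = 0.01214; SE₂ = √(0.1790·0.8210/389) = 0.01944.
Independent samples: SE of the difference = √(SE₁² + SE₂²) = √(0.0001473796 + 0.0003779136) = 0.02292.
z* for 95% confidence is 1.960, so the margin of error is 1.960 × 0.02292 = 0.04492.

0.0449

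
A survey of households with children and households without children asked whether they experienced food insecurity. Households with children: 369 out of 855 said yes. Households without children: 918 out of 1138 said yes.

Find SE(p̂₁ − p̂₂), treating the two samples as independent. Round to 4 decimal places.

0.0206

Sample proportions: 369/855 = 0.4316, 918/1138 = 0.8067.
Each SE is √(p̂(1−p̂)/n): √(0.4316·0.5684/855) = 0.01694 and √(0.8067·0.1933/1138) = 0.01171.
SE(p̂₁ − p̂₂) = √(SE₁² + SE₂²) = √(0.0002869636 + 0.0001371241) = 0.02059, since the two samples are independent.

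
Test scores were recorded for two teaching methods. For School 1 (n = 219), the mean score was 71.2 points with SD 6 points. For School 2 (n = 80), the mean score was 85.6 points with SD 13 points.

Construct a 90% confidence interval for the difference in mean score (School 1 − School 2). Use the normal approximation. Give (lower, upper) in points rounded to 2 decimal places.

(-16.88, -11.92)

SE₁ = s₁/√n₁ = 6/√219 = 0.4054; SE₂ = 13/√80 = 1.4534.
Independent samples, unequal variances: SE_diff = √(SE₁² + SE₂²) = √(0.16434916 + 2.11237156) = 1.5089.
z* = 1.645, so margin of error = 1.645 × 1.5089 = 2.4821.
Difference in means = 71.2 − 85.6 = -14.4000.
-14.4000 ± 2.4821 → (-16.88, -11.92).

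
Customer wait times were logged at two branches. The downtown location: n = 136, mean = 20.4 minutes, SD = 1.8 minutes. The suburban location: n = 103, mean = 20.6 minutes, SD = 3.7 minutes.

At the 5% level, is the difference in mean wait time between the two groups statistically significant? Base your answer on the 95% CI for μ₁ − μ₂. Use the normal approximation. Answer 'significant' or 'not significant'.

not significant

Per-group SEs: s₁/√n₁ = 1.8/√136 = 0.1543, s₂/√n₂ = 3.7/√103 = 0.3646.
Unpooled SE of the difference: √(0.02380849 + 0.13293316) = 0.3959.
Margin of error = z* · SE = 1.960 × 0.3959 = 0.7760.
x̄₁ − x̄₂ = 20.4 − 20.6 = -0.2000.
CI: -0.2000 ± 0.7760 = (-0.9760, 0.5760).
The interval (-0.9760, 0.5760) contains 0, so the difference is not significant.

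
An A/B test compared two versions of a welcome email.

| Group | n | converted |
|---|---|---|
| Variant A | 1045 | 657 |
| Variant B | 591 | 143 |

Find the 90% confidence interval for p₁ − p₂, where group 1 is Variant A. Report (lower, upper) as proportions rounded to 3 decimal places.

p̂₁ = 657/1045 = 0.6287 and p̂₂ = 143/591 = 0.2420.
SE₁ = √(p̂₁(1−p̂₁)/n₁) = √(0.6287·0.3713/1045) = 0.01495; SE₂ = √(0.2420·0.7580/591) = 0.01762.
Independent samples: SE of the difference = √(SE₁² + SE₂²) = √(0.0002235025 + 0.0003104644) = 0.02311.
z* for 90% confidence is 1.645, so the margin of error is 1.645 × 0.02311 = 0.03802.
Point estimate p̂₁ − p̂₂ = 0.6287 − 0.2420 = 0.3867.
0.3867 ± 0.03802 → (0.349, 0.425).

(0.349, 0.425)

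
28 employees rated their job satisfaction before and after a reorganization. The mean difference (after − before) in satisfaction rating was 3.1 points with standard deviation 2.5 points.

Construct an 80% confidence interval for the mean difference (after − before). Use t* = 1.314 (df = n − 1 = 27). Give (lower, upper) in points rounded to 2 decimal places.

(2.48, 3.72)

Paired design: SE = s_d/√n = 2.5/√28 = 0.4725.
t* = 1.314; margin of error = 1.314 × 0.4725 = 0.6209.
3.1 ± 0.6209 → (2.48, 3.72).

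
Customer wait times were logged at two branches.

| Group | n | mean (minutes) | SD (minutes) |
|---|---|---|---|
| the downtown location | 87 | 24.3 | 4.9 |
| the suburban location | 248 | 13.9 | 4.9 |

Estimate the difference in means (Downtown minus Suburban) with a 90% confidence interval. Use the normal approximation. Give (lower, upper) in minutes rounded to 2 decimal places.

Standard errors of each mean: 4.9/√87 = 0.5253 and 4.9/√248 = 0.3112.
SE(x̄₁ − x̄₂) = √(0.5253² + 0.3112²) = 0.6106 for independent samples with unequal variances.
With z* = 1.645, the margin is 1.645 × 0.6106 = 1.0044.
x̄₁ − x̄₂ = 24.3 − 13.9 = 10.4000; the interval is 10.4000 ± 1.0044 = (9.40, 11.40).

(9.40, 11.40)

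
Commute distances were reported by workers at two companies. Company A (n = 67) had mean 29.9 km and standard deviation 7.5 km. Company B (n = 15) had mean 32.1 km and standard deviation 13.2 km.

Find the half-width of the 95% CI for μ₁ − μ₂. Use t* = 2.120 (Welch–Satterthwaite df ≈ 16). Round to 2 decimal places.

Standard errors of each mean: 7.5/√67 = 0.9163 and 13.2/√15 = 3.4082.
SE(x̄₁ − x̄₂) = √(0.9163² + 3.4082²) = 3.5292 for independent samples with unequal variances.
With t* = 2.120, the margin is 2.120 × 3.5292 = 7.4819.

7.48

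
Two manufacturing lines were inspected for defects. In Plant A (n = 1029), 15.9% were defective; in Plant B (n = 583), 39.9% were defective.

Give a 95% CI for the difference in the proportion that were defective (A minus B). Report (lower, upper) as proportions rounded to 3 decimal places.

Each SE is √(p̂(1−p̂)/n): √(0.1590·0.8410/1029) = 0.01140 and √(0.3990·0.6010/583) = 0.02028.
SE(p̂₁ − p̂₂) = √(SE₁² + SE₂²) = √(0.00012996 + 0.0004112784) = 0.02326, since the two samples are independent.
At 95% confidence z* = 1.960; margin = 1.960 × 0.02326 = 0.04559.
The difference is 0.1590 − 0.3990 = -0.2400, so the interval is -0.2400 ± 0.04559 = (-0.286, -0.194).

(-0.286, -0.194)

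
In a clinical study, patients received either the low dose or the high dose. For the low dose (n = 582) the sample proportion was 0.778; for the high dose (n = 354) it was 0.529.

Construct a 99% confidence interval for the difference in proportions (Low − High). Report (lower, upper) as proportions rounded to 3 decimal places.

Each SE is √(p̂(1−p̂)/n): √(0.7780·0.2220/582) = 0.01723 and √(0.5290·0.4710/354) = 0.02653.
SE(p̂₁ − p̂₂) = √(SE₁² + SE₂²) = √(0.0002968729 + 0.0007038409) = 0.03163, since the two samples are independent.
At 99% confidence z* = 2.576; margin = 2.576 × 0.03163 = 0.08148.
The difference is 0.7780 − 0.5290 = 0.2490, so the interval is 0.2490 ± 0.08148 = (0.168, 0.330).

(0.168, 0.330)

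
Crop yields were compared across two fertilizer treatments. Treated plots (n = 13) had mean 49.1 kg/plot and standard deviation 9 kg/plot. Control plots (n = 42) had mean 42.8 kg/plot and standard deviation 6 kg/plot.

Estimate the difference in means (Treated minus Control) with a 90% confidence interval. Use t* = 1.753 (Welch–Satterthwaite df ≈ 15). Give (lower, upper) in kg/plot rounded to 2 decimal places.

(1.63, 10.97)

Per-group SEs: s₁/√n₁ = 9/√13 = 2.4962, s₂/√n₂ = 6/√42 = 0.9258.
Unpooled SE of the difference: √(6.23101444 + 0.85710564) = 2.6624.
Margin of error = t* · SE = 1.753 × 2.6624 = 4.6672.
x̄₁ − x̄₂ = 49.1 − 42.8 = 6.3000.
CI: 6.3000 ± 4.6672 = (1.63, 10.97).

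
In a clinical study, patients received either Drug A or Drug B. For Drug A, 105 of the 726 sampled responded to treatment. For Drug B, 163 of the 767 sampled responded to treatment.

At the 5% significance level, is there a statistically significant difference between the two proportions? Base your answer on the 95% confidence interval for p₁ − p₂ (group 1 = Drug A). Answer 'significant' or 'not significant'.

significant

First, p̂₁ = 105/726 = 0.1446; p̂₂ = 163/767 = 0.2125.
The two standard errors are √(0.1446×0.8554/726) = 0.01305 and √(0.2125×0.7875/767) = 0.01477.
Because the samples are independent, SE_diff = √(0.01305² + 0.01477²) = 0.01971.
Using z* = 1.960 for 95%, ME = 1.960 × 0.01971 = 0.03863.
p̂₁ − p̂₂ = -0.0679; interval -0.0679 ± 0.03863 gives (-0.10653, -0.02927).
The interval (-0.10653, -0.02927) does not contain 0, so the difference is significant.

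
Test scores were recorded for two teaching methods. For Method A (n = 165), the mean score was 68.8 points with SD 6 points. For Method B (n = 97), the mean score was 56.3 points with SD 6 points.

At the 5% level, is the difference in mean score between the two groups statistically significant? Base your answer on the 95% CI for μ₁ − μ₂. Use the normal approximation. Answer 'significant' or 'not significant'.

significant

Per-group SEs: s₁/√n₁ = 6/√165 = 0.4671, s₂/√n₂ = 6/√97 = 0.6092.
Unpooled SE of the difference: √(0.21818241 + 0.37112464) = 0.7677.
Margin of error = z* · SE = 1.960 × 0.7677 = 1.5047.
x̄₁ − x̄₂ = 68.8 − 56.3 = 12.5000.
CI: 12.5000 ± 1.5047 = (10.9953, 14.0047).
The interval (10.9953, 14.0047) does not contain 0, so the difference is significant.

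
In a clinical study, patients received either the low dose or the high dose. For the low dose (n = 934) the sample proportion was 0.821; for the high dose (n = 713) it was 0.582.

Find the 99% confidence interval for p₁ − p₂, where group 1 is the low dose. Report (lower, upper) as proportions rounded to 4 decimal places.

(0.1815, 0.2965)

SE₁ = √(p̂₁(1−p̂₁)/n₁) = √(0.8210·0.1790/934) = 0.01254; SE₂ = √(0.5820·0.4180/713) = 0.01847.
Independent samples: SE of the difference = √(SE₁² + SE₂²) = √(0.0001572516 + 0.0003411409) = 0.02232.
z* for 99% confidence is 2.576, so the margin of error is 2.576 × 0.02232 = 0.05750.
Point estimate p̂₁ − p̂₂ = 0.8210 − 0.5820 = 0.2390.
0.2390 ± 0.05750 → (0.1815, 0.2965).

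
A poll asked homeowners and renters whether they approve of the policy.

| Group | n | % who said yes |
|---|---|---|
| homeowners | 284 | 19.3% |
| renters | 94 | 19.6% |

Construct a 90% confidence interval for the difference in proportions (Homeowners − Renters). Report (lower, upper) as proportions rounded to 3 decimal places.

SE₁ = √(p̂₁(1−p̂₁)/n₁) = √(0.1930·0.8070/284) = 0.02342; SE₂ = √(0.1960·0.8040/94) = 0.04094.
Independent samples: SE of the difference = √(SE₁² + SE₂²) = √(0.0005484964 + 0.0016760836) = 0.04717.
z* for 90% confidence is 1.645, so the margin of error is 1.645 × 0.04717 = 0.07759.
Point estimate p̂₁ − p̂₂ = 0.1930 − 0.1960 = -0.0030.
-0.0030 ± 0.07759 → (-0.081, 0.075).

(-0.081, 0.075)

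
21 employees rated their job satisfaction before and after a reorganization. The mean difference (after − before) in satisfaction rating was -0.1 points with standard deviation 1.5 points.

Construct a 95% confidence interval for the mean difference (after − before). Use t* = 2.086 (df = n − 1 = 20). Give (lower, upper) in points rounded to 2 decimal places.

(-0.78, 0.58)

Paired design: SE = s_d/√n = 1.5/√21 = 0.3273.
t* = 2.086; margin of error = 2.086 × 0.3273 = 0.6827.
-0.1 ± 0.6827 → (-0.78, 0.58).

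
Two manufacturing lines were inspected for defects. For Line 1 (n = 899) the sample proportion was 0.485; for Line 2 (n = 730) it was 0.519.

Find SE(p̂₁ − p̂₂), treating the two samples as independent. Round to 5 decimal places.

SE₁ = √(p̂₁(1−p̂₁)/n₁) = √(0.4850·0.5150/899) = 0.01667; SE₂ = √(0.5190·0.4810/730) = 0.01849.
Independent samples: SE of the difference = √(SE₁² + SE₂²) = √(0.0002778889 + 0.0003418801) = 0.02490.

0.02490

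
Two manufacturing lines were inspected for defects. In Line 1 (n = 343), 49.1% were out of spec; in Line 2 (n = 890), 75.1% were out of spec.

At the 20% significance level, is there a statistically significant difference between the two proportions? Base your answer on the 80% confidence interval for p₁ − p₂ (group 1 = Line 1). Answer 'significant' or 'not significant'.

SE₁ = √(p̂₁(1−p̂₁)/n₁) = √(0.4910·0.5090/343) = 0.02699; SE₂ = √(0.7510·0.2490/890) = 0.01450.
Independent samples: SE of the difference = √(SE₁² + SE₂²) = √(0.0007284601 + 0.00021025) = 0.03064.
z* for 80% confidence is 1.282, so the margin of error is 1.282 × 0.03064 = 0.03928.
Point estimate p̂₁ − p̂₂ = 0.4910 − 0.7510 = -0.2600.
-0.2600 ± 0.03928 → (-0.29928, -0.22072).
The interval (-0.29928, -0.22072) does not contain 0, so the difference is significant.

significant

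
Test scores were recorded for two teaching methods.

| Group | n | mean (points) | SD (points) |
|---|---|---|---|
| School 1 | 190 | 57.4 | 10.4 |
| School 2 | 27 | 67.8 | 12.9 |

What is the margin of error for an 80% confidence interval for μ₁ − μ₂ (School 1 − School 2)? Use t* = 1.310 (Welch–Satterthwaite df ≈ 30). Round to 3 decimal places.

Per-group SEs: s₁/√n₁ = 10.4/√190 = 0.7545, s₂/√n₂ = 12.9/√27 = 2.4826.
Unpooled SE of the difference: √(0.56927025 + 6.16330276) = 2.5947.
Margin of error = t* · SE = 1.310 × 2.5947 = 3.3991.

3.399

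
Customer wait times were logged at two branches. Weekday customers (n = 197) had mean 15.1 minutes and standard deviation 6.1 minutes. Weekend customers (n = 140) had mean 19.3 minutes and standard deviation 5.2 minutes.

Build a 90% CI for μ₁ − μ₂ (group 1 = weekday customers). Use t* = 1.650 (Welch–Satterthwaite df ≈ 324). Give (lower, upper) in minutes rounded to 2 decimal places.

SE₁ = s₁/√n₁ = 6.1/√197 = 0.4346; SE₂ = 5.2/√140 = 0.4395.
Independent samples, unequal variances: SE_diff = √(SE₁² + SE₂²) = √(0.18887716 + 0.19316025) = 0.6181.
t* = 1.650, so margin of error = 1.650 × 0.6181 = 1.0199.
Difference in means = 15.1 − 19.3 = -4.2000.
-4.2000 ± 1.0199 → (-5.22, -3.18).

(-5.22, -3.18)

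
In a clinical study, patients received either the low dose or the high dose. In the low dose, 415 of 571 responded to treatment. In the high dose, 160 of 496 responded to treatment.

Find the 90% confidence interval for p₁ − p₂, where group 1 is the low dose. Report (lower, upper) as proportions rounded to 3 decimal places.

p̂₁ = 415/571 = 0.7268 and p̂₂ = 160/496 = 0.3226.
SE₁ = √(p̂₁(1−p̂₁)/n₁) = √(0.7268·0.2732/571) = 0.01865; SE₂ = √(0.3226·0.6774/496) = 0.02099.
Independent samples: SE of the difference = √(SE₁² + SE₂²) = √(0.0003478225 + 0.0004405801) = 0.02808.
z* for 90% confidence is 1.645, so the margin of error is 1.645 × 0.02808 = 0.04619.
Point estimate p̂₁ − p̂₂ = 0.7268 − 0.3226 = 0.4042.
0.4042 ± 0.04619 → (0.358, 0.450).

(0.358, 0.450)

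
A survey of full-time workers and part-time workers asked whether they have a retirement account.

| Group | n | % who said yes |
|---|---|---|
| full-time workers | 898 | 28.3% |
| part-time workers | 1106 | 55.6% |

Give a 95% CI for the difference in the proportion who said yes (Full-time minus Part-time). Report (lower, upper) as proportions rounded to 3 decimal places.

Each SE is √(p̂(1−p̂)/n): √(0.2830·0.7170/898) = 0.01503 and √(0.5560·0.4440/1106) = 0.01494.
SE(p̂₁ − p̂₂) = √(SE₁² + SE₂²) = √(0.0002259009 + 0.0002232036) = 0.02119, since the two samples are independent.
At 95% confidence z* = 1.960; margin = 1.960 × 0.02119 = 0.04153.
The difference is 0.2830 − 0.5560 = -0.2730, so the interval is -0.2730 ± 0.04153 = (-0.315, -0.231).

(-0.315, -0.231)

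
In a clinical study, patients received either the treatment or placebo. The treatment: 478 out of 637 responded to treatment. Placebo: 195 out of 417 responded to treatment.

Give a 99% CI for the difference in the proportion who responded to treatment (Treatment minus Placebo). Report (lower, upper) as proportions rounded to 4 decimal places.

(0.2059, 0.3597)

p̂₁ = 478/637 = 0.7504 and p̂₂ = 195/417 = 0.4676.
SE₁ = √(p̂₁(1−p̂₁)/n₁) = √(0.7504·0.2496/637) = 0.01715; SE₂ = √(0.4676·0.5324/417) = 0.02443.
Independent samples: SE of the difference = √(SE₁² + SE₂²) = √(0.0002941225 + 0.0005968249) = 0.02985.
z* for 99% confidence is 2.576, so the margin of error is 2.576 × 0.02985 = 0.07689.
Point estimate p̂₁ − p̂₂ = 0.7504 − 0.4676 = 0.2828.
0.2828 ± 0.07689 → (0.2059, 0.3597).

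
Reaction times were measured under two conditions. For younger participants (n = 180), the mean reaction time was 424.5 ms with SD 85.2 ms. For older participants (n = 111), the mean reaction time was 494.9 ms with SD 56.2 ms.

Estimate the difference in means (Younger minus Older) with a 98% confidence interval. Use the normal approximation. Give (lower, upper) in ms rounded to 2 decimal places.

(-89.69, -51.11)

Per-group SEs: s₁/√n₁ = 85.2/√180 = 6.3504, s₂/√n₂ = 56.2/√111 = 5.3343.
Unpooled SE of the difference: √(40.32758016 + 28.45475649) = 8.2935.
Margin of error = z* · SE = 2.326 × 8.2935 = 19.2907.
x̄₁ − x̄₂ = 424.5 − 494.9 = -70.4000.
CI: -70.4000 ± 19.2907 = (-89.69, -51.11).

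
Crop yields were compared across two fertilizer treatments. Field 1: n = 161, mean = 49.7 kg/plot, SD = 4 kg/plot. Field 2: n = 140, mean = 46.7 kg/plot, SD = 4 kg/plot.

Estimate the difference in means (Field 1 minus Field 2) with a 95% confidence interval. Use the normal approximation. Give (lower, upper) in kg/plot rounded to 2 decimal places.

(2.09, 3.91)

Per-group SEs: s₁/√n₁ = 4/√161 = 0.3152, s₂/√n₂ = 4/√140 = 0.3381.
Unpooled SE of the difference: √(0.09935104 + 0.11431161) = 0.4622.
Margin of error = z* · SE = 1.960 × 0.4622 = 0.9059.
x̄₁ − x̄₂ = 49.7 − 46.7 = 3.0000.
CI: 3.0000 ± 0.9059 = (2.09, 3.91).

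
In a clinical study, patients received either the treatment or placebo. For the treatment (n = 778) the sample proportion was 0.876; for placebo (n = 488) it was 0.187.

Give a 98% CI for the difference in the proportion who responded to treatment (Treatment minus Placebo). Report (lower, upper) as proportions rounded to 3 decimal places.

Each SE is √(p̂(1−p̂)/n): √(0.8760·0.1240/778) = 0.01182 and √(0.1870·0.8130/488) = 0.01765.
SE(p̂₁ − p̂₂) = √(SE₁² + SE₂²) = √(0.0001397124 + 0.0003115225) = 0.02124, since the two samples are independent.
At 98% confidence z* = 2.326; margin = 2.326 × 0.02124 = 0.04940.
The difference is 0.8760 − 0.1870 = 0.6890, so the interval is 0.6890 ± 0.04940 = (0.640, 0.738).

(0.640, 0.738)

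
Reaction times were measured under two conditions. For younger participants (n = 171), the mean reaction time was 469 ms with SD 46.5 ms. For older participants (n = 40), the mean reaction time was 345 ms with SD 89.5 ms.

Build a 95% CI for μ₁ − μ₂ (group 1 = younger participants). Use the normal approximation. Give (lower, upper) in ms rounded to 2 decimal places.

(95.40, 152.60)

SE₁ = s₁/√n₁ = 46.5/√171 = 3.5559; SE₂ = 89.5/√40 = 14.1512.
Independent samples, unequal variances: SE_diff = √(SE₁² + SE₂²) = √(12.64442481 + 200.25646144) = 14.5911.
z* = 1.960, so margin of error = 1.960 × 14.5911 = 28.5986.
Difference in means = 469 − 345 = 124.0000.
124.0000 ± 28.5986 → (95.40, 152.60).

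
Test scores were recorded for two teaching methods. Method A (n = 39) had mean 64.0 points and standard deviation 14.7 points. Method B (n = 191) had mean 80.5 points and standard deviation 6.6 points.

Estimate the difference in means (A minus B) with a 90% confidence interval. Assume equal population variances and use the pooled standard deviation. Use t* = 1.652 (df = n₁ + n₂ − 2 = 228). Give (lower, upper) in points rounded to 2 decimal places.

(-18.97, -14.03)

s_p = √[((n₁−1)s₁² + (n₂−1)s₂²)/(n₁+n₂−2)] = √[(38·14.7² + 190·6.6²)/228] = 8.5038.
SE = 8.5038·√(1/39 + 1/191) = 1.4943.
With t* = 1.652, margin = 1.652 × 1.4943 = 2.4686.
x̄₁ − x̄₂ = 64.0 − 80.5 = -16.5000; interval -16.5000 ± 2.4686 = (-18.97, -14.03).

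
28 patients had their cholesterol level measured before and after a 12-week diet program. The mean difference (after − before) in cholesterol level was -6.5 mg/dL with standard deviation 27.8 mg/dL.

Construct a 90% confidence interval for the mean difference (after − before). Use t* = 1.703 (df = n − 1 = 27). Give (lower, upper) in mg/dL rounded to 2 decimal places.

Paired design: SE = s_d/√n = 27.8/√28 = 5.2537.
t* = 1.703; margin of error = 1.703 × 5.2537 = 8.9471.
-6.5 ± 8.9471 → (-15.45, 2.45).

(-15.45, 2.45)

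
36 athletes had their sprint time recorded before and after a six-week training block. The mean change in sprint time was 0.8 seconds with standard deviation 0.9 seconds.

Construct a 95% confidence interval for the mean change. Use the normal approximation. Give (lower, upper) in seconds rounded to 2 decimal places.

(0.51, 1.09)

Paired design: SE = s_d/√n = 0.9/√36 = 0.1500.
z* = 1.960; margin of error = 1.960 × 0.1500 = 0.2940.
0.8 ± 0.2940 → (0.51, 1.09).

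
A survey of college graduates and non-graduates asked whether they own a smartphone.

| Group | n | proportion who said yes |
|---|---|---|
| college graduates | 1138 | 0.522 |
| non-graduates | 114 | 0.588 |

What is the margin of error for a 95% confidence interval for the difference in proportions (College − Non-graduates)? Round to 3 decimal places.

0.095

The two standard errors are √(0.5220×0.4780/1138) = 0.01481 and √(0.5880×0.4120/114) = 0.04610.
Because the samples are independent, SE_diff = √(0.01481² + 0.04610²) = 0.04842.
Using z* = 1.960 for 95%, ME = 1.960 × 0.04842 = 0.09490.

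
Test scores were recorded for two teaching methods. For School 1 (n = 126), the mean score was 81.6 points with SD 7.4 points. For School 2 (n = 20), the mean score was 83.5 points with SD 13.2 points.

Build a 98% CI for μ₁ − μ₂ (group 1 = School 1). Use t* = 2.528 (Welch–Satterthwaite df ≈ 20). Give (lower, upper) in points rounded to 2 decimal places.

(-9.55, 5.75)

SE₁ = s₁/√n₁ = 7.4/√126 = 0.6592; SE₂ = 13.2/√20 = 2.9516.
Independent samples, unequal variances: SE_diff = √(SE₁² + SE₂²) = √(0.43454464 + 8.71194256) = 3.0243.
t* = 2.528, so margin of error = 2.528 × 3.0243 = 7.6454.
Difference in means = 81.6 − 83.5 = -1.9000.
-1.9000 ± 7.6454 → (-9.55, 5.75).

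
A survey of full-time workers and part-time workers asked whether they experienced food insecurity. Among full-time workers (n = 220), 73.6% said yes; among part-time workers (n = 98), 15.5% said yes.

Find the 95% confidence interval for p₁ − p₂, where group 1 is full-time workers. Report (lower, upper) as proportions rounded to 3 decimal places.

(0.489, 0.673)

Each SE is √(p̂(1−p̂)/n): √(0.7360·0.2640/220) = 0.02972 and √(0.1550·0.8450/98) = 0.03656.
SE(p̂₁ − p̂₂) = √(SE₁² + SE₂²) = √(0.0008832784 + 0.0013366336) = 0.04712, since the two samples are independent.
At 95% confidence z* = 1.960; margin = 1.960 × 0.04712 = 0.09236.
The difference is 0.7360 − 0.1550 = 0.5810, so the interval is 0.5810 ± 0.09236 = (0.489, 0.673).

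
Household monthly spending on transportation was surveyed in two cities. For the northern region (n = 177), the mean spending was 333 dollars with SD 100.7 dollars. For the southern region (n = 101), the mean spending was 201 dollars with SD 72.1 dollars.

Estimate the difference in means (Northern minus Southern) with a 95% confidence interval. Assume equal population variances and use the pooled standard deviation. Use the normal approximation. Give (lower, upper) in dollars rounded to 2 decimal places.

(109.67, 154.33)

s_p = √[((n₁−1)s₁² + (n₂−1)s₂²)/(n₁+n₂−2)] = √[(176·100.7² + 100·72.1²)/276] = 91.3777.
SE = 91.3777·√(1/177 + 1/101) = 11.3950.
With z* = 1.960, margin = 1.960 × 11.3950 = 22.3342.
x̄₁ − x̄₂ = 333 − 201 = 132.0000; interval 132.0000 ± 22.3342 = (109.67, 154.33).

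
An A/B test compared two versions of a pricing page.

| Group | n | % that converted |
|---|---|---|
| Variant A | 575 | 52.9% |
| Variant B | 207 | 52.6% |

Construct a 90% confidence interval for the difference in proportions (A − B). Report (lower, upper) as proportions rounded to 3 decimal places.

SE₁ = √(p̂₁(1−p̂₁)/n₁) = √(0.5290·0.4710/575) = 0.02082; SE₂ = √(0.5260·0.4740/207) = 0.03471.
Independent samples: SE of the difference = √(SE₁² + SE₂²) = √(0.0004334724 + 0.0012047841) = 0.04048.
z* for 90% confidence is 1.645, so the margin of error is 1.645 × 0.04048 = 0.06659.
Point estimate p̂₁ − p̂₂ = 0.5290 − 0.5260 = 0.0030.
0.0030 ± 0.06659 → (-0.064, 0.070).

(-0.064, 0.070)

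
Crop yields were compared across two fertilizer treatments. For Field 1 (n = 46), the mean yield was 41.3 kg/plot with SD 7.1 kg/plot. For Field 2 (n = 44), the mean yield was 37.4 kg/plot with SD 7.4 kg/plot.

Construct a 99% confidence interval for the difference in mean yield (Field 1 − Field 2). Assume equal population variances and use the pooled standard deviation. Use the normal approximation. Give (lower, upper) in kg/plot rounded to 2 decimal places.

s_p = √[((n₁−1)s₁² + (n₂−1)s₂²)/(n₁+n₂−2)] = √[(45·7.1² + 43·7.4²)/88] = 7.2481.
SE = 7.2481·√(1/46 + 1/44) = 1.5284.
With z* = 2.576, margin = 2.576 × 1.5284 = 3.9372.
x̄₁ − x̄₂ = 41.3 − 37.4 = 3.9000; interval 3.9000 ± 3.9372 = (-0.04, 7.84).

(-0.04, 7.84)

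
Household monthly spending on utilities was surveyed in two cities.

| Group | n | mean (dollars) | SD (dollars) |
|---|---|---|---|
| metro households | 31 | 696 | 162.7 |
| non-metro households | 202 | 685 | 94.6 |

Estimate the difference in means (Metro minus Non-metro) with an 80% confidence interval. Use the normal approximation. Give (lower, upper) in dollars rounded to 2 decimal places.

(-27.42, 49.42)

SE₁ = s₁/√n₁ = 162.7/√31 = 29.2218; SE₂ = 94.6/√202 = 6.6560.
Independent samples, unequal variances: SE_diff = √(SE₁² + SE₂²) = √(853.91359524 + 44.302336) = 29.9703.
z* = 1.282, so margin of error = 1.282 × 29.9703 = 38.4219.
Difference in means = 696 − 685 = 11.0000.
11.0000 ± 38.4219 → (-27.42, 49.42).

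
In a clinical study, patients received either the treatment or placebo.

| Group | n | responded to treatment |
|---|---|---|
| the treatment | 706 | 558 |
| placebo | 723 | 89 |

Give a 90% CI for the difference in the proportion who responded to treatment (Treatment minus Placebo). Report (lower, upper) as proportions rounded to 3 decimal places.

(0.635, 0.700)

p̂₁ = 558/706 = 0.7904 and p̂₂ = 89/723 = 0.1231.
SE₁ = √(p̂₁(1−p̂₁)/n₁) = √(0.7904·0.2096/706) = 0.01532; SE₂ = √(0.1231·0.8769/723) = 0.01222.
Independent samples: SE of the difference = √(SE₁² + SE₂²) = √(0.0002347024 + 0.0001493284) = 0.01960.
z* for 90% confidence is 1.645, so the margin of error is 1.645 × 0.01960 = 0.03224.
Point estimate p̂₁ − p̂₂ = 0.7904 − 0.1231 = 0.6673.
0.6673 ± 0.03224 → (0.635, 0.700).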